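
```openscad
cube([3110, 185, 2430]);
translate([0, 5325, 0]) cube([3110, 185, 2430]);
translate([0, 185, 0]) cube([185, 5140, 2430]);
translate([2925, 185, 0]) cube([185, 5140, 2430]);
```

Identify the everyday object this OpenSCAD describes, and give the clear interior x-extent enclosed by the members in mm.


A house (or room) frame. The interior width is 2740 mm.

Four 2430 mm walls enclosing a rectangle with no floor or roof — a room or house frame. Outside width is 3110 mm and wall thickness is 185 mm, so the interior width is 3110 − 2 × 185 = 2740 mm.


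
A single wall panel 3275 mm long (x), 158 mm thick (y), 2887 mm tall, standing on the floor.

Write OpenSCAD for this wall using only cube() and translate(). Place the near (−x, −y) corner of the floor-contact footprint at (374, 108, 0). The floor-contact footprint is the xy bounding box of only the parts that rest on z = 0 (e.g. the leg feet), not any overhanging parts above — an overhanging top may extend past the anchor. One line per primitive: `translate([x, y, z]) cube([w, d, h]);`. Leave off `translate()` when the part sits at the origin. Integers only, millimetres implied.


translate([374, 108, 0]) cube([3275, 158, 2887]);


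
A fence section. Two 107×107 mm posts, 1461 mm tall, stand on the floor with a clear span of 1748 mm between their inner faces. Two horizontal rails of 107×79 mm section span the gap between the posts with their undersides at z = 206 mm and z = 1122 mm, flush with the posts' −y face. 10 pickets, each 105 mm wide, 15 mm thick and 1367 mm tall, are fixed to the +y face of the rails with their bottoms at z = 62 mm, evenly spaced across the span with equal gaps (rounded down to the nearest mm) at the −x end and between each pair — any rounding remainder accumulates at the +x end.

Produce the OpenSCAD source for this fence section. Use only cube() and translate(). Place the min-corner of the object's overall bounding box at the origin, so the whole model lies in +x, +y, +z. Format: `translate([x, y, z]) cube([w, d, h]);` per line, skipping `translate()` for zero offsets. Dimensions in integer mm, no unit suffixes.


cube([107, 107, 1461]);
translate([1855, 0, 0]) cube([107, 107, 1461]);
translate([107, 0, 206]) cube([1748, 107, 79]);
translate([107, 0, 1122]) cube([1748, 107, 79]);
translate([170, 107, 62]) cube([105, 15, 1367]);
translate([338, 107, 62]) cube([105, 15, 1367]);
translate([506, 107, 62]) cube([105, 15, 1367]);
translate([674, 107, 62]) cube([105, 15, 1367]);
translate([842, 107, 62]) cube([105, 15, 1367]);
translate([1010, 107, 62]) cube([105, 15, 1367]);
translate([1178, 107, 62]) cube([105, 15, 1367]);
translate([1346, 107, 62]) cube([105, 15, 1367]);
translate([1514, 107, 62]) cube([105, 15, 1367]);
translate([1682, 107, 62]) cube([105, 15, 1367]);


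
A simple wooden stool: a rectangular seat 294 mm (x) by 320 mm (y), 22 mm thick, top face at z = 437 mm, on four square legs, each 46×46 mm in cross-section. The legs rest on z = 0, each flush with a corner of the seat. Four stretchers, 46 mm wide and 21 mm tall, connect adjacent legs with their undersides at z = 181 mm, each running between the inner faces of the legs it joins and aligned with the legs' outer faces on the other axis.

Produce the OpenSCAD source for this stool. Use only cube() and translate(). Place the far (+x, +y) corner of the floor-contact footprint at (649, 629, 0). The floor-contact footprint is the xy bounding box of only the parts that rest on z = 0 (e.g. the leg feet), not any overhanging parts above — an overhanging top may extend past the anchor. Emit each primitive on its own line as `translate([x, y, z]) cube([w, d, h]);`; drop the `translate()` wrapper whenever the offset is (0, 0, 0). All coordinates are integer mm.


translate([355, 309, 415]) cube([294, 320, 22]);
translate([355, 309, 0]) cube([46, 46, 415]);
translate([603, 309, 0]) cube([46, 46, 415]);
translate([355, 583, 0]) cube([46, 46, 415]);
translate([603, 583, 0]) cube([46, 46, 415]);
translate([401, 309, 181]) cube([202, 46, 21]);
translate([401, 583, 181]) cube([202, 46, 21]);
translate([355, 355, 181]) cube([46, 228, 21]);
translate([603, 355, 181]) cube([46, 228, 21]);


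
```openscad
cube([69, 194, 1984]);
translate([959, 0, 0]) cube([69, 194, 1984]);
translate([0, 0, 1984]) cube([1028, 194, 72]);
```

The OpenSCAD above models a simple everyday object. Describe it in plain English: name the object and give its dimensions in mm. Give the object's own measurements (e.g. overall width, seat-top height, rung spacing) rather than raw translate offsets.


A door frame. The clear opening is 890 mm wide and 1984 mm high. Two 69 mm wide jambs, 194 mm deep, stand either side of the opening from the floor to the top of the opening. A 72 mm thick head sits across the top of both jambs, spanning the full outside width of the frame.


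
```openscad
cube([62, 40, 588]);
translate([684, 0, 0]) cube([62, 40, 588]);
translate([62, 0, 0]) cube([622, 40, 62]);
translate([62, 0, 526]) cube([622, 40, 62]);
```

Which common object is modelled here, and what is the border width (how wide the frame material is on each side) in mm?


A picture frame. The border width is 62 mm.

Four thin pieces enclosing a rectangular opening — a picture frame. The two full-height stiles are 588 mm tall; the top rail sits at z = 526 and is 62 mm tall, so the border above the opening is 588 − 526 = 62 mm, matching the stile x-width.


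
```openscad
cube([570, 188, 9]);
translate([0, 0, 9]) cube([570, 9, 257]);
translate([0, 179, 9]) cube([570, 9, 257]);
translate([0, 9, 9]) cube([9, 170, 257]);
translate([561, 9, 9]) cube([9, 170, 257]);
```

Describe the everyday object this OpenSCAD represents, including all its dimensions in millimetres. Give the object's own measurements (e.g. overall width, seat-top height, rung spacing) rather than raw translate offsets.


An open-topped rectangular box: outside dimensions 570×188×266 mm, with a uniform wall and base thickness of 9 mm. The base is a full 570×188 slab on the floor; four walls sit on top of the base. The front and back walls (the −y and +y sides) span the full width; the two side walls fit between them.


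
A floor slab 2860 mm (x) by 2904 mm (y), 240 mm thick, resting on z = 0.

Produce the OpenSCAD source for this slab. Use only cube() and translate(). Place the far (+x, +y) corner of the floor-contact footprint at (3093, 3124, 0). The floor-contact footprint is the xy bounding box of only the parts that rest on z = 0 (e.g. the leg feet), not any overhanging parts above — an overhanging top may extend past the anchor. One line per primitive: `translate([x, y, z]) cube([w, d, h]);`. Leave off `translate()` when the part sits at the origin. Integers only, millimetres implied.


translate([233, 220, 0]) cube([2860, 2904, 240]);


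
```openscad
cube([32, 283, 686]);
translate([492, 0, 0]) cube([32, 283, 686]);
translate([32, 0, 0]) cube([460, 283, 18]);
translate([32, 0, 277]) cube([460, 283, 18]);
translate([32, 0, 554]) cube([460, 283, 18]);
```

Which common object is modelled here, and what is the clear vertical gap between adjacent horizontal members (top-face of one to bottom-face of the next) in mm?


A bookshelf. The clear shelf gap is 259 mm.

Two tall side panels with 3 horizontal boards between them — a bookshelf. The first two shelf undersides are at z = 0 and z = 277; with shelf thickness 18, the clear gap is 277 − 0 − 18 = 259 mm.


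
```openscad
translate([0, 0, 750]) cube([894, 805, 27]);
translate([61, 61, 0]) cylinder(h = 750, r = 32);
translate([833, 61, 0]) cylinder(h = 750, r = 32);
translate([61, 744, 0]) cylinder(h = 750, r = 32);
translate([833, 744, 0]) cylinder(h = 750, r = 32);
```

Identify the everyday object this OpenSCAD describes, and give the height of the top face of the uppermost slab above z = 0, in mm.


A table. The table height is 777 mm.

A 894×805×27 slab sits at z = 750 on four Ø64 mm round legs — a table. The top surface is at 750 + 27 = 777 mm.


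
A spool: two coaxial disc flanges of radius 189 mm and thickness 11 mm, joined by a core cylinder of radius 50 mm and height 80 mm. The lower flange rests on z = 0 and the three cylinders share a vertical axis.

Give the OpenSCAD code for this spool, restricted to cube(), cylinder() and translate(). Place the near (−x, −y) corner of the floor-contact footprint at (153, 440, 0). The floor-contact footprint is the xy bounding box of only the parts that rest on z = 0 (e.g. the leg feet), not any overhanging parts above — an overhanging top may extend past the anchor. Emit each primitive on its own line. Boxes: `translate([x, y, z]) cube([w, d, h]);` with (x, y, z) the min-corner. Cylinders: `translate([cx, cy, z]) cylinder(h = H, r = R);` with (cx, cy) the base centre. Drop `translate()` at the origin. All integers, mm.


translate([342, 629, 0]) cylinder(h = 11, r = 189);
translate([342, 629, 11]) cylinder(h = 80, r = 50);
translate([342, 629, 91]) cylinder(h = 11, r = 189);


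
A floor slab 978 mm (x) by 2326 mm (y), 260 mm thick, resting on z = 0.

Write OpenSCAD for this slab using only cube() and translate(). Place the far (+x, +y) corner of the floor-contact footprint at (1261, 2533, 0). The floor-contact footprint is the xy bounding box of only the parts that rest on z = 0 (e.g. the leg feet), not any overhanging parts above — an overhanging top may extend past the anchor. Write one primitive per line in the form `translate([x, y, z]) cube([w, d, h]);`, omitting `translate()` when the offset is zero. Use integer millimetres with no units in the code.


translate([283, 207, 0]) cube([978, 2326, 260]);


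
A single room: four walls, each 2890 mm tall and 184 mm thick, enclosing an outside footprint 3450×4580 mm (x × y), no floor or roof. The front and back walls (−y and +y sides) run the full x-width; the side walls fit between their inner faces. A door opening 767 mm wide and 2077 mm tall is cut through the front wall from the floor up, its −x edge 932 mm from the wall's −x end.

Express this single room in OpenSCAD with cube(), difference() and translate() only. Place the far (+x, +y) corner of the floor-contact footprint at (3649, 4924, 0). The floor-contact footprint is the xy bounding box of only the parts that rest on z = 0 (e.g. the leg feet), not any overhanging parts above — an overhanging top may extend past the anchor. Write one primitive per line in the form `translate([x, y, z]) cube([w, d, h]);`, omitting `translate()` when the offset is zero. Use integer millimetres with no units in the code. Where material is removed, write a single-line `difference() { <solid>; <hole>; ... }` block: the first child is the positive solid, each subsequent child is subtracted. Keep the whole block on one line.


difference() { translate([199, 344, 0]) cube([3450, 184, 2890]); translate([1131, 344, 0]) cube([767, 184, 2077]); }
translate([199, 4740, 0]) cube([3450, 184, 2890]);
translate([199, 528, 0]) cube([184, 4212, 2890]);
translate([3465, 528, 0]) cube([184, 4212, 2890]);


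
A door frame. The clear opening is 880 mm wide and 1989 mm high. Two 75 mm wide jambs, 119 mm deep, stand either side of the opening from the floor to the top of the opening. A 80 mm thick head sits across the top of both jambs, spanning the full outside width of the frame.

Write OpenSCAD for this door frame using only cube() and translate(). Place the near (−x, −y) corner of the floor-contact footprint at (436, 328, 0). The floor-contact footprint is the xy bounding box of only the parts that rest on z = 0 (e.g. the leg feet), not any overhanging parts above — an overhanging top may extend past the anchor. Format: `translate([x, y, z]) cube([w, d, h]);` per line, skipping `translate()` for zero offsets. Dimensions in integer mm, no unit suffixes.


translate([436, 328, 0]) cube([75, 119, 1989]);
translate([1391, 328, 0]) cube([75, 119, 1989]);
translate([436, 328, 1989]) cube([1030, 119, 80]);


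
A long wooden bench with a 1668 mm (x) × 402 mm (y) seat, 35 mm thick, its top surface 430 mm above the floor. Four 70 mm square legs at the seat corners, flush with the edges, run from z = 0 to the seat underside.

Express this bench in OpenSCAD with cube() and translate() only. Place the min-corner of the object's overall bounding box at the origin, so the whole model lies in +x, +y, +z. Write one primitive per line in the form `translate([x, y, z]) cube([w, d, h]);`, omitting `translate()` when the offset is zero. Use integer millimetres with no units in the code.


translate([0, 0, 395]) cube([1668, 402, 35]);
cube([70, 70, 395]);
translate([0, 332, 0]) cube([70, 70, 395]);
translate([1598, 0, 0]) cube([70, 70, 395]);
translate([1598, 332, 0]) cube([70, 70, 395]);


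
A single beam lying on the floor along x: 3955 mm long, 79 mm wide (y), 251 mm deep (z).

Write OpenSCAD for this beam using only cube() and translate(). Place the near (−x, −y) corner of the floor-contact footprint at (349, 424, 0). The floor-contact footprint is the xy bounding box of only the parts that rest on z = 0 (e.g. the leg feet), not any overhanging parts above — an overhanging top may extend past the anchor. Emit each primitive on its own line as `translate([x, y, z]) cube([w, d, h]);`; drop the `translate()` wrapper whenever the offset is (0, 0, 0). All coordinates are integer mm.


translate([349, 424, 0]) cube([3955, 79, 251]);


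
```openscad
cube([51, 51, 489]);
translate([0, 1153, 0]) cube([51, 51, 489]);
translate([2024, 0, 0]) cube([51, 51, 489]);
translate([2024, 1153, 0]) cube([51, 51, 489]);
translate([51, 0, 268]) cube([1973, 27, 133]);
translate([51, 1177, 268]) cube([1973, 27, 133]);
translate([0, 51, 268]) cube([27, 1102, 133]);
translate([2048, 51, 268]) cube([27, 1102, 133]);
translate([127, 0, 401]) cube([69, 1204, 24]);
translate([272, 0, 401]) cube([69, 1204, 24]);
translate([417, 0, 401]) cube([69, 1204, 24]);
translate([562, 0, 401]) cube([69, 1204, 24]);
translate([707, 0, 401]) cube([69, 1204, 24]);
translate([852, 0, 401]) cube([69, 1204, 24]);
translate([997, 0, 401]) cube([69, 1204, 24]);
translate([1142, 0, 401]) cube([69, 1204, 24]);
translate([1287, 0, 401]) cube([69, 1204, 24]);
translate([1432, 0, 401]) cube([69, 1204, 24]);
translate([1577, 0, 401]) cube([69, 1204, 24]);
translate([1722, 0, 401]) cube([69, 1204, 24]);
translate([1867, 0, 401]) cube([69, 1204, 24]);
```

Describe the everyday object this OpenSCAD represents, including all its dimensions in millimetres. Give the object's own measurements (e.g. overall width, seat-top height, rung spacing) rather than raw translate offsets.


A bed frame 2075 mm long (x) by 1204 mm wide (y). Four 51×51 mm corner posts, 489 mm tall, at the corners of the footprint. Four rails of 27 mm thickness and 133 mm height run between adjacent posts with their undersides at z = 268 mm, their outer faces flush with the outside of the frame (the two x-running rails run between the posts' inner faces; the two y-running rails run between the posts' inner faces). 13 slats, each 69 mm wide (x) and 24 mm thick, lie across the top of the two x-running rails, running the full 1204 mm width of the frame in y; along x they sit between the end posts with a 76 mm gap after the −x posts and between neighbouring slats, leaving 88 mm before the +x posts.


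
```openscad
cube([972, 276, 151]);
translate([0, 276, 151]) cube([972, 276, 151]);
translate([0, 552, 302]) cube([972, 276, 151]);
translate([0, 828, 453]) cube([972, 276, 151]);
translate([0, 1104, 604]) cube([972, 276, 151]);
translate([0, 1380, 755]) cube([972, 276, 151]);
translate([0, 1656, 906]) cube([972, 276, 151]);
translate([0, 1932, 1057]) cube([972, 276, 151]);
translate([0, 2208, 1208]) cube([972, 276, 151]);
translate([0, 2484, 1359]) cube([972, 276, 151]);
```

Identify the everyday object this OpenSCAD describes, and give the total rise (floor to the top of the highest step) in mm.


A staircase. The total rise is 1510 mm.

10 identical blocks, each offset up and back from the previous — a staircase. Each step is 151 mm tall and there are 10 of them, so the total rise is 10 × 151 = 1510 mm.


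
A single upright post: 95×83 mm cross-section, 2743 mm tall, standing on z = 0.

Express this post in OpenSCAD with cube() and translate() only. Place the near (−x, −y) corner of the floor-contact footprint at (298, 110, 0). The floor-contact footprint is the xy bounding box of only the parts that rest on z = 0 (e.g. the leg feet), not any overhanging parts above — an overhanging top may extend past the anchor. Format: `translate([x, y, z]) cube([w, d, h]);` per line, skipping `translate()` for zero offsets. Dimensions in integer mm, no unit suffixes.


translate([298, 110, 0]) cube([95, 83, 2743]);


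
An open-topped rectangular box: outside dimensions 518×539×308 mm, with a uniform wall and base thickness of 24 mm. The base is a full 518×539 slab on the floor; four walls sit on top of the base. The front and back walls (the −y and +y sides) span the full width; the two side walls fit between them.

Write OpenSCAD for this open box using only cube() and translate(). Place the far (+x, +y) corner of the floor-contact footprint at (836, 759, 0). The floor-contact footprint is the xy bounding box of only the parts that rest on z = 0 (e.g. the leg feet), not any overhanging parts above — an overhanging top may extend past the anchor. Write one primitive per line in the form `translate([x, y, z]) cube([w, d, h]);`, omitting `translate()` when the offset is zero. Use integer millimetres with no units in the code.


translate([318, 220, 0]) cube([518, 539, 24]);
translate([318, 220, 24]) cube([518, 24, 284]);
translate([318, 735, 24]) cube([518, 24, 284]);
translate([318, 244, 24]) cube([24, 491, 284]);
translate([812, 244, 24]) cube([24, 491, 284]);


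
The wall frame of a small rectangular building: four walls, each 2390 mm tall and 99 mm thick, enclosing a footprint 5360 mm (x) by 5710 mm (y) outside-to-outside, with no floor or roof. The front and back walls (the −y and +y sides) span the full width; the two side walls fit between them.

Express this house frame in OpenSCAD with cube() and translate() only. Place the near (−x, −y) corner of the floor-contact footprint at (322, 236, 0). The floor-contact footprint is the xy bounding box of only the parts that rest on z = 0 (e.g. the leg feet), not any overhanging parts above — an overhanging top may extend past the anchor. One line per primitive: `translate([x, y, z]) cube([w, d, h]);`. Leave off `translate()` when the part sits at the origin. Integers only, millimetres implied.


translate([322, 236, 0]) cube([5360, 99, 2390]);
translate([322, 5847, 0]) cube([5360, 99, 2390]);
translate([322, 335, 0]) cube([99, 5512, 2390]);
translate([5583, 335, 0]) cube([99, 5512, 2390]);


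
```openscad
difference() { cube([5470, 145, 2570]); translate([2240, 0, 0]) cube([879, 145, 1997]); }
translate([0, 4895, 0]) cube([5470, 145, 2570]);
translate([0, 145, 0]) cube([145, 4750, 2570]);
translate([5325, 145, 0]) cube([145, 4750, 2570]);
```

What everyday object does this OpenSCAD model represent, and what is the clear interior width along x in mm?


A single room. The interior width is 5180 mm.

Four walls enclosing a rectangle with a door in the front wall — a room. Outside width 5470 minus two 145 mm walls gives 5180 mm.


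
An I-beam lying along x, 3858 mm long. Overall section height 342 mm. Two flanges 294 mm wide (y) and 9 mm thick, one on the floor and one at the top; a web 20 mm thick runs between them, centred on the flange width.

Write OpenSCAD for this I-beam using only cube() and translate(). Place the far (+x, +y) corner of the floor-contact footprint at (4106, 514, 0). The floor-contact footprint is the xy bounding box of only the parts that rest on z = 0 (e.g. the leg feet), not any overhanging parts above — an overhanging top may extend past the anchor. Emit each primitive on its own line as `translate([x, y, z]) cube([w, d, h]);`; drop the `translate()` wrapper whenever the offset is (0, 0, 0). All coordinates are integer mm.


translate([248, 220, 0]) cube([3858, 294, 9]);
translate([248, 357, 9]) cube([3858, 20, 324]);
translate([248, 220, 333]) cube([3858, 294, 9]);


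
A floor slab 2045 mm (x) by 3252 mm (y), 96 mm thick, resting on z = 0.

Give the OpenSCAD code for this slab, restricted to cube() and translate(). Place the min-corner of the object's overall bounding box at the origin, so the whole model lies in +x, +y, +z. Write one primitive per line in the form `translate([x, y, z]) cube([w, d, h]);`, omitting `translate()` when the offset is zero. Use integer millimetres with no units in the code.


cube([2045, 3252, 96]);


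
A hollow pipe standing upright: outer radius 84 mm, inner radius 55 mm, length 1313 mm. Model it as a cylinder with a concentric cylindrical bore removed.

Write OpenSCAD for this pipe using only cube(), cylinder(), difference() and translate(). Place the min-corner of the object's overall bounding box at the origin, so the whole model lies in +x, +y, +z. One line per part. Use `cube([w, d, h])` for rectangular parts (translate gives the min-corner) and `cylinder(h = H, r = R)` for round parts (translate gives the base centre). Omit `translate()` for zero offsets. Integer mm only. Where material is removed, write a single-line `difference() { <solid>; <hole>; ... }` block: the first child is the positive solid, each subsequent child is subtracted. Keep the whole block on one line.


difference() { translate([84, 84, 0]) cylinder(h = 1313, r = 84); translate([84, 84, 0]) cylinder(h = 1313, r = 55); }


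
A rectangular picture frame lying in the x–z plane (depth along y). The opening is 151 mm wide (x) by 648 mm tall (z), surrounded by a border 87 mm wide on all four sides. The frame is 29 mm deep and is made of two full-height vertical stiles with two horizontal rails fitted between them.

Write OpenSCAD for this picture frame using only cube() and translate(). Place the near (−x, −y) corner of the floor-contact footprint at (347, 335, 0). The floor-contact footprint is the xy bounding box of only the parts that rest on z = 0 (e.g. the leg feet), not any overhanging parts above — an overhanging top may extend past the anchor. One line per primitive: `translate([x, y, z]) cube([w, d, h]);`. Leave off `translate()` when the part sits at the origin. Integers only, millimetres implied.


translate([347, 335, 0]) cube([87, 29, 822]);
translate([585, 335, 0]) cube([87, 29, 822]);
translate([434, 335, 0]) cube([151, 29, 87]);
translate([434, 335, 735]) cube([151, 29, 87]);


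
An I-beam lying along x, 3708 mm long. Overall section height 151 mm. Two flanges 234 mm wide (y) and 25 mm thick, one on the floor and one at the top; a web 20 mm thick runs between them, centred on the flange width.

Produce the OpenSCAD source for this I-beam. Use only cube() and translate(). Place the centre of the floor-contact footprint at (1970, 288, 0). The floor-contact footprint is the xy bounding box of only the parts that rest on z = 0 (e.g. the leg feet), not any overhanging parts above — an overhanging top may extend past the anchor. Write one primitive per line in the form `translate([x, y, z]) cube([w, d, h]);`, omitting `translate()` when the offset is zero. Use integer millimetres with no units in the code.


translate([116, 171, 0]) cube([3708, 234, 25]);
translate([116, 278, 25]) cube([3708, 20, 101]);
translate([116, 171, 126]) cube([3708, 234, 25]);


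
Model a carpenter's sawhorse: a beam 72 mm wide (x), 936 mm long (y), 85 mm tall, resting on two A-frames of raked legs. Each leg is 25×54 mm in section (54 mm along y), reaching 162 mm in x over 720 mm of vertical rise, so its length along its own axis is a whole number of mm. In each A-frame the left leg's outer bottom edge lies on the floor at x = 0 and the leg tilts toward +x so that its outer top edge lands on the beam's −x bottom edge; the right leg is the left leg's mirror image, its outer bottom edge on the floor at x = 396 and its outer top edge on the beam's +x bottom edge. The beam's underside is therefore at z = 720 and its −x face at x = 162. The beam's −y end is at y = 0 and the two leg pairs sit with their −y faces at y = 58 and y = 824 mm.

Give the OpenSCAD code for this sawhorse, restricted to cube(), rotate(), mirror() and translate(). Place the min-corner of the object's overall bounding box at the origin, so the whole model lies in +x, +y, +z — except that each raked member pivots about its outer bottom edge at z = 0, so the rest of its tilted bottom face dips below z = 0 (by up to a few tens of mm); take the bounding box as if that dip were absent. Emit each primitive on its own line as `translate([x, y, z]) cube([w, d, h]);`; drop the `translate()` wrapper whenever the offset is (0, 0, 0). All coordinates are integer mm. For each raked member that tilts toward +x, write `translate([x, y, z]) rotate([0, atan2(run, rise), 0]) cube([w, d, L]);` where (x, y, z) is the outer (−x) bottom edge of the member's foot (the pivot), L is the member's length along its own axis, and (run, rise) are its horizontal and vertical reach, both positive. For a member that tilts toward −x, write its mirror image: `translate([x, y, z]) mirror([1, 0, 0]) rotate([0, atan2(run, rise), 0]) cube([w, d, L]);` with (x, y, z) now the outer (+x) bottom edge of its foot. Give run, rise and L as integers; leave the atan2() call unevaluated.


translate([162, 0, 720]) cube([72, 936, 85]);
translate([0, 58, 0]) rotate([0, atan2(162, 720), 0]) cube([25, 54, 738]);
translate([396, 58, 0]) mirror([1, 0, 0]) rotate([0, atan2(162, 720), 0]) cube([25, 54, 738]);
translate([0, 824, 0]) rotate([0, atan2(162, 720), 0]) cube([25, 54, 738]);
translate([396, 824, 0]) mirror([1, 0, 0]) rotate([0, atan2(162, 720), 0]) cube([25, 54, 738]);


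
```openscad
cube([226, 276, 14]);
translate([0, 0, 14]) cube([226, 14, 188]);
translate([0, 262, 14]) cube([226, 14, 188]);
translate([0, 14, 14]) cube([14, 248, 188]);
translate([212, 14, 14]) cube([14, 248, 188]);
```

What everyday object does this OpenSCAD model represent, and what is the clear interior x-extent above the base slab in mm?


An open box. The internal width is 198 mm.

A 226×276 base slab with four walls standing on it — an open box. The base is 226 mm wide and the walls are 14 mm thick, so the internal width is 226 − 2 × 14 = 198 mm.


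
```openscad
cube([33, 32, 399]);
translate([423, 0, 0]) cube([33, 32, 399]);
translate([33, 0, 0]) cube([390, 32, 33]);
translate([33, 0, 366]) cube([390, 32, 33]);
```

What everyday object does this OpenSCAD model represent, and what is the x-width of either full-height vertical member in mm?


A picture frame. The border width is 33 mm.

Four thin pieces enclosing a rectangular opening — a picture frame. The two full-height stiles are 399 mm tall; the top rail sits at z = 366 and is 33 mm tall, so the border above the opening is 399 − 366 = 33 mm, matching the stile x-width.


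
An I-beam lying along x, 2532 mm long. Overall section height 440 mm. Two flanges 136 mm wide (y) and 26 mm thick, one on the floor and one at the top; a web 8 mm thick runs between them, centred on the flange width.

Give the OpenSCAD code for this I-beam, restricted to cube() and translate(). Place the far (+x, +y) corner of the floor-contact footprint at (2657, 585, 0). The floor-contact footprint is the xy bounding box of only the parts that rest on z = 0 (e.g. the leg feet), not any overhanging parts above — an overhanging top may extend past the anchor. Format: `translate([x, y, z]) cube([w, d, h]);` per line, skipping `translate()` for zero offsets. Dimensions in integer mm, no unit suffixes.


translate([125, 449, 0]) cube([2532, 136, 26]);
translate([125, 513, 26]) cube([2532, 8, 388]);
translate([125, 449, 414]) cube([2532, 136, 26]);


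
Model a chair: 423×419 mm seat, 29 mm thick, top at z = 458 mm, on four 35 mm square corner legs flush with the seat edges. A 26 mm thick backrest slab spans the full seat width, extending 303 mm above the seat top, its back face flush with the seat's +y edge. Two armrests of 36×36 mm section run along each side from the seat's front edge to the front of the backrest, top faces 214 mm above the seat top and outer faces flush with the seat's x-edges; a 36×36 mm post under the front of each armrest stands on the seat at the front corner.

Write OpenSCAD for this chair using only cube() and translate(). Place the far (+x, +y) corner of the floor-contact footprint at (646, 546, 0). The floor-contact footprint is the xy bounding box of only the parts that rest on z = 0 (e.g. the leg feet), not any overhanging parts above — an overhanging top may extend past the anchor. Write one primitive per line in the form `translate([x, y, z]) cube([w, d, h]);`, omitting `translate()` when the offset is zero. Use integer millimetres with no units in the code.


// leg_h = 458 - 29 = 429
// arm post h = 214 - 36 = 178
translate([223, 127, 429]) cube([423, 419, 29]);
translate([223, 127, 0]) cube([35, 35, 429]);
translate([611, 127, 0]) cube([35, 35, 429]);
translate([223, 511, 0]) cube([35, 35, 429]);
translate([611, 511, 0]) cube([35, 35, 429]);
translate([223, 520, 458]) cube([423, 26, 303]);
translate([223, 127, 636]) cube([36, 393, 36]);
translate([610, 127, 636]) cube([36, 393, 36]);
translate([223, 127, 458]) cube([36, 36, 178]);
translate([610, 127, 458]) cube([36, 36, 178]);


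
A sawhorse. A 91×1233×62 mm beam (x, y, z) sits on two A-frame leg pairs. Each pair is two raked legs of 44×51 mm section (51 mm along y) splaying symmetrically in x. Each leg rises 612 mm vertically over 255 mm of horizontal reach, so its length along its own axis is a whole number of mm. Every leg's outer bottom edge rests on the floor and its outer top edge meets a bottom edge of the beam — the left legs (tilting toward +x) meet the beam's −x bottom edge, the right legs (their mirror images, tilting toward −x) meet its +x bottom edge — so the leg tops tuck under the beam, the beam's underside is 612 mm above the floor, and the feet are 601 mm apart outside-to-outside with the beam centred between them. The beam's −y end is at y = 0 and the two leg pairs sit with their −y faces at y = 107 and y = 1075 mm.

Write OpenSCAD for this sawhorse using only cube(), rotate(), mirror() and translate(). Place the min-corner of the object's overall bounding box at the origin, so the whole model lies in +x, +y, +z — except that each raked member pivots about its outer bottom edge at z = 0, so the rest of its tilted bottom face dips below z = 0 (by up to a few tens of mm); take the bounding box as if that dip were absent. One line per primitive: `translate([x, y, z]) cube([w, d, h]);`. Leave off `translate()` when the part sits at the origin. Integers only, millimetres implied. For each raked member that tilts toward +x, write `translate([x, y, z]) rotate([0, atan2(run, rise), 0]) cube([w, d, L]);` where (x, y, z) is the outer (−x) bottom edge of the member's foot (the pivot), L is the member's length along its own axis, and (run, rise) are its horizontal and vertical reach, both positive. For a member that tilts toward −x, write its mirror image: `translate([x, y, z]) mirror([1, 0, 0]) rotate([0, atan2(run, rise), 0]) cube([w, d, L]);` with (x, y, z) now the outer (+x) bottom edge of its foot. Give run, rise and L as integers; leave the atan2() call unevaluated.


translate([255, 0, 612]) cube([91, 1233, 62]);
translate([0, 107, 0]) rotate([0, atan2(255, 612), 0]) cube([44, 51, 663]);
translate([601, 107, 0]) mirror([1, 0, 0]) rotate([0, atan2(255, 612), 0]) cube([44, 51, 663]);
translate([0, 1075, 0]) rotate([0, atan2(255, 612), 0]) cube([44, 51, 663]);
translate([601, 1075, 0]) mirror([1, 0, 0]) rotate([0, atan2(255, 612), 0]) cube([44, 51, 663]);


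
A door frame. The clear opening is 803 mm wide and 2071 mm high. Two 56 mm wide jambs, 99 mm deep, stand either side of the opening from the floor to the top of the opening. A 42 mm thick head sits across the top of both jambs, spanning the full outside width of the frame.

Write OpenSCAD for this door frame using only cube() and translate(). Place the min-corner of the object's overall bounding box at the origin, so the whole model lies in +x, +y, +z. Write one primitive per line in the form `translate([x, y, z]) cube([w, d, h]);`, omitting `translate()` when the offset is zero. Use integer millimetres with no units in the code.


cube([56, 99, 2071]);
translate([859, 0, 0]) cube([56, 99, 2071]);
translate([0, 0, 2071]) cube([915, 99, 42]);


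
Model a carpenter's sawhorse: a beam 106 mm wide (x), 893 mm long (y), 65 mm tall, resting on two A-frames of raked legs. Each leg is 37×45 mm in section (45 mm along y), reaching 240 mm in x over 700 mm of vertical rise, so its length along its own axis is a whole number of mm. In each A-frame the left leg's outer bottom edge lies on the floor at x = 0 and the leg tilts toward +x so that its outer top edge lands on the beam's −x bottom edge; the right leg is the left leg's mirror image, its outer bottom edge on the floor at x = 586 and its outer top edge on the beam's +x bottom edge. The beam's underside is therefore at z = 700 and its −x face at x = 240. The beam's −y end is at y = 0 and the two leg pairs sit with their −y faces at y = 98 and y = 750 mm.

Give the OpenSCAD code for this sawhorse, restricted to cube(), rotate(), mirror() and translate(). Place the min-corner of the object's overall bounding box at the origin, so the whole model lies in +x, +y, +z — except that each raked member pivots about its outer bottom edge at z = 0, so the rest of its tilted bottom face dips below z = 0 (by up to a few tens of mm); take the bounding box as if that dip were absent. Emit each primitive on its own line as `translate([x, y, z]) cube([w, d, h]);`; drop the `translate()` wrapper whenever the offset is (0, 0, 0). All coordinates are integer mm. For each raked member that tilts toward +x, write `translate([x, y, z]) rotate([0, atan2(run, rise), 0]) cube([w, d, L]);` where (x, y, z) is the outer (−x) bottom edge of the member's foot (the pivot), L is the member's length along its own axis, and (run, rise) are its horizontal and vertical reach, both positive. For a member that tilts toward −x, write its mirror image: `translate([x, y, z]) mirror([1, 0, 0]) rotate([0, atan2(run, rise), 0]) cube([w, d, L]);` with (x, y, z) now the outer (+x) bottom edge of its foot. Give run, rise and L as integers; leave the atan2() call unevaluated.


translate([240, 0, 700]) cube([106, 893, 65]);
translate([0, 98, 0]) rotate([0, atan2(240, 700), 0]) cube([37, 45, 740]);
translate([586, 98, 0]) mirror([1, 0, 0]) rotate([0, atan2(240, 700), 0]) cube([37, 45, 740]);
translate([0, 750, 0]) rotate([0, atan2(240, 700), 0]) cube([37, 45, 740]);
translate([586, 750, 0]) mirror([1, 0, 0]) rotate([0, atan2(240, 700), 0]) cube([37, 45, 740]);


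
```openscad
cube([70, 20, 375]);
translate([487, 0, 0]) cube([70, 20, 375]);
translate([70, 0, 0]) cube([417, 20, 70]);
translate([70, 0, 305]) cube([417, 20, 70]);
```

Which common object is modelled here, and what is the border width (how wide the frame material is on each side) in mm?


A picture frame. The border width is 70 mm.

Four thin pieces enclosing a rectangular opening — a picture frame. The two full-height stiles are 375 mm tall; the top rail sits at z = 305 and is 70 mm tall, so the border above the opening is 375 − 305 = 70 mm, matching the stile x-width.


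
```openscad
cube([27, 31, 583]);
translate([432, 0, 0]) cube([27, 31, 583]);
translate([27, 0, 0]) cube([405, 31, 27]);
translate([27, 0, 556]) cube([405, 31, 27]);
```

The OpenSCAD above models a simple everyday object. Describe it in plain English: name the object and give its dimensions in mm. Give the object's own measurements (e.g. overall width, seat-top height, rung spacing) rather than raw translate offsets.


A rectangular picture frame lying in the x–z plane (depth along y). The opening is 405 mm wide (x) by 529 mm tall (z), surrounded by a border 27 mm wide on all four sides. The frame is 31 mm deep and is made of two full-height vertical stiles with two horizontal rails fitted between them.


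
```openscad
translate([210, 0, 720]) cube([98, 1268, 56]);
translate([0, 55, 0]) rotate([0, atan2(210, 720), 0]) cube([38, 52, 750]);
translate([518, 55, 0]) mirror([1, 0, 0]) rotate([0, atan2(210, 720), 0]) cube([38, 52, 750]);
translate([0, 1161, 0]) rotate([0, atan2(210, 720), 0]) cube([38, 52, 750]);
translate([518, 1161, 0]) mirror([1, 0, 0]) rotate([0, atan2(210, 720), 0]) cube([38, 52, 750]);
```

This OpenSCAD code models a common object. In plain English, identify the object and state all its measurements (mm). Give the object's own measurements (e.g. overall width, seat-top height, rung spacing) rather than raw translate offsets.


A sawhorse. A 98×1268×56 mm beam (x, y, z) sits on two A-frame leg pairs. Each pair is two raked legs of 38×52 mm section (52 mm along y) splaying symmetrically in x. Each leg rises 720 mm vertically over 210 mm of horizontal reach and is 750 mm long along its own axis. Every leg's outer bottom edge rests on the floor and its outer top edge meets a bottom edge of the beam — the left legs (tilting toward +x) meet the beam's −x bottom edge, the right legs (their mirror images, tilting toward −x) meet its +x bottom edge — so the leg tops tuck under the beam, the beam's underside is 720 mm above the floor, and the feet are 518 mm apart outside-to-outside with the beam centred between them. The two leg pairs are set in 55 mm from either end of the beam.


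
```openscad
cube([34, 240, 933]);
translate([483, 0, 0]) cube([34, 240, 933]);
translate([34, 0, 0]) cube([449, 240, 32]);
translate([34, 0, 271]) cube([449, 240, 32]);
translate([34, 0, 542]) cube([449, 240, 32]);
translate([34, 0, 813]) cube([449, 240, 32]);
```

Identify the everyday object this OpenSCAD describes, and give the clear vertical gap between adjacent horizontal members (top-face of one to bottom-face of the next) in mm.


A bookshelf. The clear shelf gap is 239 mm.

Two tall side panels with 4 horizontal boards between them — a bookshelf. The first two shelf undersides are at z = 0 and z = 271; with shelf thickness 32, the clear gap is 271 − 0 − 32 = 239 mm.


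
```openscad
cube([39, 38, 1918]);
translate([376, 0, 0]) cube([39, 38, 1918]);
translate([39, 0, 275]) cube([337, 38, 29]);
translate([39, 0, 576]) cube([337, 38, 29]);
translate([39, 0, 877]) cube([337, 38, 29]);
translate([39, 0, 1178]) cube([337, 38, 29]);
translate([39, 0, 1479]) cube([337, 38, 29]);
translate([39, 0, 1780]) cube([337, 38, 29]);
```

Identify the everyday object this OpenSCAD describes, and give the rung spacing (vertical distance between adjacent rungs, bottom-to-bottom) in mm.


A ladder. The rung spacing is 301 mm.

Two tall 39×38 posts with 6 short bars between them — a ladder. Adjacent rungs sit at z = 275 and z = 576, so the spacing is 576 − 275 = 301 mm.


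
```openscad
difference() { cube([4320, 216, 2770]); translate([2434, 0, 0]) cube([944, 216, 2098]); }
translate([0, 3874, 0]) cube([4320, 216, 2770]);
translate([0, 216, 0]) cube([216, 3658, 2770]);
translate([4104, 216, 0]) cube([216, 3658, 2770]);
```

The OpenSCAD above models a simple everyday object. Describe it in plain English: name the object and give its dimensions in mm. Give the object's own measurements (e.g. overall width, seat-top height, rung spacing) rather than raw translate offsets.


A single room: four walls, each 2770 mm tall and 216 mm thick, enclosing an outside footprint 4320×4090 mm (x × y), no floor or roof. The front and back walls (−y and +y sides) run the full x-width; the side walls fit between their inner faces. A door opening 944 mm wide and 2098 mm tall is cut through the front wall from the floor up, its −x edge 2434 mm from the wall's −x end.


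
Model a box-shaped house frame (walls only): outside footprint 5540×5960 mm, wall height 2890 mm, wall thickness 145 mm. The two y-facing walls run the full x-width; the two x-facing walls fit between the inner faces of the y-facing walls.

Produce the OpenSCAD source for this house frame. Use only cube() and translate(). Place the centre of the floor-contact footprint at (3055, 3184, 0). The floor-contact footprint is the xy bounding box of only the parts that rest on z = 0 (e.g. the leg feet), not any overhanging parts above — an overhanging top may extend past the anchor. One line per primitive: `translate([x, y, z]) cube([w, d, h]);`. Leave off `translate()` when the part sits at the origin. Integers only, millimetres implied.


translate([285, 204, 0]) cube([5540, 145, 2890]);
translate([285, 6019, 0]) cube([5540, 145, 2890]);
translate([285, 349, 0]) cube([145, 5670, 2890]);
translate([5680, 349, 0]) cube([145, 5670, 2890]);
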